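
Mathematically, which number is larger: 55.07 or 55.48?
55.48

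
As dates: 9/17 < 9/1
False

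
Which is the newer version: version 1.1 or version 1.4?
version 1.4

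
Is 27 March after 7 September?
No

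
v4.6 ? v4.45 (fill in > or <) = <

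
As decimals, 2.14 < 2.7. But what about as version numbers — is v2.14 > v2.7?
True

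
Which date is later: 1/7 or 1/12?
1/12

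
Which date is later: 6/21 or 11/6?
11/6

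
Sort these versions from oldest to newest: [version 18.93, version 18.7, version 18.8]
[version 18.7, version 18.8, version 18.93]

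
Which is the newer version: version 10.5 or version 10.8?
version 10.8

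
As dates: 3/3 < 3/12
True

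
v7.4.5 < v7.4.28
True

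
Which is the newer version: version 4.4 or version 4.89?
version 4.89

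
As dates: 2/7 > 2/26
False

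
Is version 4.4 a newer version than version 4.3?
Yes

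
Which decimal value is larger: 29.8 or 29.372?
29.8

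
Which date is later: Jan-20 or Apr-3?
Apr-3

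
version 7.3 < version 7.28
True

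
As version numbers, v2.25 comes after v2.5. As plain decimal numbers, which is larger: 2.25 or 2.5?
2.5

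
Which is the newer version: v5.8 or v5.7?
v5.8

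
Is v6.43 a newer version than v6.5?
Yes. Version numbers are compared segment by segment as integers, not as decimals: minor version 43 > 5, so v6.43 > v6.5 (even though the decimal 6.43 < 6.5).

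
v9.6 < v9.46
True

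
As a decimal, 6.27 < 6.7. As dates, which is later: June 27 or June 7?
June 27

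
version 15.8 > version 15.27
False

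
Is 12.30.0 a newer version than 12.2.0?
Yes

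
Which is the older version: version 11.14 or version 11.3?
version 11.3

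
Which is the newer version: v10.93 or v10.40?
v10.93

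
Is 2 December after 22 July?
Yes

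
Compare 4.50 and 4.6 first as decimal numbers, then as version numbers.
As decimals: 4.50 < 4.6. As versions: v4.50 > v4.6 (minor version 50 > 6).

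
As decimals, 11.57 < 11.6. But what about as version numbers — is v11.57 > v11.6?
True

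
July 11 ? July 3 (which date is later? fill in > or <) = >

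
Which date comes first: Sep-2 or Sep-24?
Sep-2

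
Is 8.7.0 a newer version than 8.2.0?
Yes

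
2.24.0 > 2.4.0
True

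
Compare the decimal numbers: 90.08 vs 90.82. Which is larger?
90.82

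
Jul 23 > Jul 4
True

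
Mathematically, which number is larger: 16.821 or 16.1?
16.821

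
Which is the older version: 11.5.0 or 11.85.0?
11.5.0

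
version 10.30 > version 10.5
True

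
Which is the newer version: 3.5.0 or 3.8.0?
3.8.0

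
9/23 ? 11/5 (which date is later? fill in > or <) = <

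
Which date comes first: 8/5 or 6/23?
6/23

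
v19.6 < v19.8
True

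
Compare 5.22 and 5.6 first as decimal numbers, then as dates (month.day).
As decimals: 5.22 < 5.6. As dates: 5/22 is later than 5/6 (day 22 > day 6).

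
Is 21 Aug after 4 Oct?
No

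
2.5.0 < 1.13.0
False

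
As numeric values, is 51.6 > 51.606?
False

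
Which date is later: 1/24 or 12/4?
12/4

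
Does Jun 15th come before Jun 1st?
No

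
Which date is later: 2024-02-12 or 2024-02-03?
2024-02-12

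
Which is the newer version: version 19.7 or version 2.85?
version 19.7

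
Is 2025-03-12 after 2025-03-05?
Yes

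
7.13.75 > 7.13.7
True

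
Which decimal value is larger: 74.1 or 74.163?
74.163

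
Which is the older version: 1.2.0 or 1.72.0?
1.2.0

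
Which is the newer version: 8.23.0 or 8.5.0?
8.23.0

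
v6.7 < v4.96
False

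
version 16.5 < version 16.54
True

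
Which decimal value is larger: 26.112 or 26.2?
26.2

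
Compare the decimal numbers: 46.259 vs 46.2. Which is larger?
46.259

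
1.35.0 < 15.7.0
True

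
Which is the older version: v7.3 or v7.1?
v7.1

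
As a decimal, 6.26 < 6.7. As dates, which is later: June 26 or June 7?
June 26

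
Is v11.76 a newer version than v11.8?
Yes. Version numbers are compared segment by segment as integers, not as decimals: minor version 76 > 8, so v11.76 > v11.8 (even though the decimal 11.76 < 11.8).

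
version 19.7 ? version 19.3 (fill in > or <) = >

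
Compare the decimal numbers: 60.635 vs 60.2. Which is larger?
60.635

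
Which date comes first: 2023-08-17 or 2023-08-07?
2023-08-07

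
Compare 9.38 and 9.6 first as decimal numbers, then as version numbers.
As decimals: 9.38 < 9.6. As versions: v9.38 > v9.6 (minor version 38 > 6).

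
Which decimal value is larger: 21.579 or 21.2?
21.579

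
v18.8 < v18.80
True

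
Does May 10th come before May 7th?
No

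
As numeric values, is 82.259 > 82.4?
False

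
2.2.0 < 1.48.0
False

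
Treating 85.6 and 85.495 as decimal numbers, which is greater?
85.6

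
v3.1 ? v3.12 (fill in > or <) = <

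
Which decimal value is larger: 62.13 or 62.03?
62.13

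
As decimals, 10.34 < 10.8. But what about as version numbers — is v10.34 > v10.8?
True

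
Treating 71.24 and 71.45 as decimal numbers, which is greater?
71.45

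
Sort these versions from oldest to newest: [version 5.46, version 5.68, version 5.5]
[version 5.5, version 5.46, version 5.68]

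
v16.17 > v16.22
False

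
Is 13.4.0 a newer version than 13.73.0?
No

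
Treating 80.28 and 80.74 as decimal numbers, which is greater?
80.74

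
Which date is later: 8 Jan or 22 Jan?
22 Jan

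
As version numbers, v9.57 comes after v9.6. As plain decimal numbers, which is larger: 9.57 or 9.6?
9.6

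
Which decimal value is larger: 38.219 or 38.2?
38.219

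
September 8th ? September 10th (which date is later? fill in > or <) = <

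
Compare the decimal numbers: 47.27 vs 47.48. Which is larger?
47.48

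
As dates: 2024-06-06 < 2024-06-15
True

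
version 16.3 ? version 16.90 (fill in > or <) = <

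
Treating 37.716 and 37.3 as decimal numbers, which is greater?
37.716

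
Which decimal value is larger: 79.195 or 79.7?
79.7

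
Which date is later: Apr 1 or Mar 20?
Apr 1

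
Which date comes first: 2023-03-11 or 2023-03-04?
2023-03-04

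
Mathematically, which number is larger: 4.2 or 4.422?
4.422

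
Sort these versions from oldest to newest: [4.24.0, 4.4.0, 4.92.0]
[4.4.0, 4.24.0, 4.92.0]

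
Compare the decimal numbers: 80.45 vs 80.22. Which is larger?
80.45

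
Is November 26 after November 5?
Yes. Day 26 comes after day 5 in November — this is a date comparison, not a decimal one (the decimal 11.26 would be smaller than 11.5).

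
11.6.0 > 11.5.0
True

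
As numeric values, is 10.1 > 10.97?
False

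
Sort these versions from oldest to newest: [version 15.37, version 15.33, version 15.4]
[version 15.4, version 15.33, version 15.37]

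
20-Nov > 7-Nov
True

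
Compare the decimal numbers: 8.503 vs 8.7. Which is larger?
8.7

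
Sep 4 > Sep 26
False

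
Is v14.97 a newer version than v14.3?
Yes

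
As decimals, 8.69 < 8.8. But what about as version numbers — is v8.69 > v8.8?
True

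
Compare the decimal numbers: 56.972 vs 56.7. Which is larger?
56.972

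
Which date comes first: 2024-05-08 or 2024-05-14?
2024-05-08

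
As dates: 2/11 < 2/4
False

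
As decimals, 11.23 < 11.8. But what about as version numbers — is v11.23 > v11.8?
True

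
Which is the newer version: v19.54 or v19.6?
v19.54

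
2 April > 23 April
False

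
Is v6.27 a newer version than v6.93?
No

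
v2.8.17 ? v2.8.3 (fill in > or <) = >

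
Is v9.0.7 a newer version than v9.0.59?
No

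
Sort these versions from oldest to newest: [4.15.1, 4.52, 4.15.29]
[4.15.1, 4.15.29, 4.52]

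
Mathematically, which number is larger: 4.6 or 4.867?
4.867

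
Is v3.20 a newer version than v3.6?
Yes. Version numbers are compared segment by segment as integers, not as decimals: minor version 20 > 6, so v3.20 > v3.6 (even though the decimal 3.20 < 3.6).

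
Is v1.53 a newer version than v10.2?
No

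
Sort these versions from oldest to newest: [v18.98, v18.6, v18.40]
[v18.6, v18.40, v18.98]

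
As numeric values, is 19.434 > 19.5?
False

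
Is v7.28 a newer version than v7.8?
Yes. Version numbers are compared segment by segment as integers, not as decimals: minor version 28 > 8, so v7.28 > v7.8 (even though the decimal 7.28 < 7.8).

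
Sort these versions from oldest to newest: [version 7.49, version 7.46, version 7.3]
[version 7.3, version 7.46, version 7.49]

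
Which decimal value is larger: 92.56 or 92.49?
92.56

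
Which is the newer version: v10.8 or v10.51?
v10.51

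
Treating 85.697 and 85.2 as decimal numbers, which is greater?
85.697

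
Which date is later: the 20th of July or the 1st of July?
the 20th of July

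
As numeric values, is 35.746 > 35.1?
True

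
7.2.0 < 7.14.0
True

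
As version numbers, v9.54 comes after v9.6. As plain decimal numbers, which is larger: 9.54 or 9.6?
9.6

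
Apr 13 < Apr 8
False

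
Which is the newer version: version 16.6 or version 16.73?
version 16.73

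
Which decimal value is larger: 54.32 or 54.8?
54.8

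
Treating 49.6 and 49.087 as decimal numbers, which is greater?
49.6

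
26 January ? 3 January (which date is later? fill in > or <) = >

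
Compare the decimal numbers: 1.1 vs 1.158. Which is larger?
1.158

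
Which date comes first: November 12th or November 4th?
November 4th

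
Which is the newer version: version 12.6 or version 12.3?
version 12.6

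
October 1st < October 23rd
True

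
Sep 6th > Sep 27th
False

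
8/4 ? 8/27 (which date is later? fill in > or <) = <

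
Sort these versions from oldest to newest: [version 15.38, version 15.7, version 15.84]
[version 15.7, version 15.38, version 15.84]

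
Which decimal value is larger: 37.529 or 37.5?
37.529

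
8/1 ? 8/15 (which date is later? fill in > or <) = <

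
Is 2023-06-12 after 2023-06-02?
Yes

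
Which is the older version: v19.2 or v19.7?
v19.2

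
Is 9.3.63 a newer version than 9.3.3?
Yes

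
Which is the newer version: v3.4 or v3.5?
v3.5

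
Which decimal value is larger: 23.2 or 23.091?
23.2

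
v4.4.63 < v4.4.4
False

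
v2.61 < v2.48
False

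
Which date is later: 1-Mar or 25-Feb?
1-Mar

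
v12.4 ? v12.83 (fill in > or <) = <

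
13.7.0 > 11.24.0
True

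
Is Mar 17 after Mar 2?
Yes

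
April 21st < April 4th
False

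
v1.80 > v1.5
True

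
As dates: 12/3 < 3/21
False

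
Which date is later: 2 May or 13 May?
13 May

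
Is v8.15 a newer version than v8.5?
Yes. Version numbers are compared segment by segment as integers, not as decimals: minor version 15 > 5, so v8.15 > v8.5 (even though the decimal 8.15 < 8.5).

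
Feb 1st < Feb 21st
True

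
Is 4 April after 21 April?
No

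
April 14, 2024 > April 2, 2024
True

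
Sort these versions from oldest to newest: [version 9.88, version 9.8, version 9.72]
[version 9.8, version 9.72, version 9.88]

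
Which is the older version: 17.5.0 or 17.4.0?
17.4.0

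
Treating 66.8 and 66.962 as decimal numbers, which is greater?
66.962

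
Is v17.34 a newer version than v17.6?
Yes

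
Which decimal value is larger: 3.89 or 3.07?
3.89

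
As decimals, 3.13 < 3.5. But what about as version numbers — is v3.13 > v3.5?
True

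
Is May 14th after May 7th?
Yes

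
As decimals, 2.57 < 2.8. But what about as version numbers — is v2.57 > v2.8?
True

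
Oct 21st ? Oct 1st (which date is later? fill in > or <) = >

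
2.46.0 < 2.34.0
False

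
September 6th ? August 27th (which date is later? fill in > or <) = >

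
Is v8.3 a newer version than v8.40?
No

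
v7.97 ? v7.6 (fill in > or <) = >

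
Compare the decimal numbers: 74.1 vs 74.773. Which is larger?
74.773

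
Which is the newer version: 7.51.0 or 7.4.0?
7.51.0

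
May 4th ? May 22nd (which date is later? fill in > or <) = <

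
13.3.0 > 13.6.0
False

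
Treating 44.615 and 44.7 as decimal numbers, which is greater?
44.7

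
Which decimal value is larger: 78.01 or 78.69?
78.69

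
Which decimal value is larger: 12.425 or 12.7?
12.7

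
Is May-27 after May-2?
Yes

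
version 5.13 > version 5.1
True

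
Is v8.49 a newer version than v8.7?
Yes. Version numbers are compared segment by segment as integers, not as decimals: minor version 49 > 7, so v8.49 > v8.7 (even though the decimal 8.49 < 8.7).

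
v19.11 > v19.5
True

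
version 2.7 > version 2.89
False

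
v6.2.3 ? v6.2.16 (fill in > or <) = <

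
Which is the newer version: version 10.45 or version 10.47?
version 10.47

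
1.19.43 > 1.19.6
True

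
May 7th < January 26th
False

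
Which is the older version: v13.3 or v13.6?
v13.3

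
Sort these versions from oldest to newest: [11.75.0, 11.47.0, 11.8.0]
[11.8.0, 11.47.0, 11.75.0]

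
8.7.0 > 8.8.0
False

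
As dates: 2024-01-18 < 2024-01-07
False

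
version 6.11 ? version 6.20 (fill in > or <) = <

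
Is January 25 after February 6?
No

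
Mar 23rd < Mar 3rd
False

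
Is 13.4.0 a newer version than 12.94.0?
Yes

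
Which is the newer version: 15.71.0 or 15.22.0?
15.71.0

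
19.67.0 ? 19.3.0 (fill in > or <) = >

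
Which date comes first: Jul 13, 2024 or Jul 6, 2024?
Jul 6, 2024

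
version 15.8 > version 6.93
True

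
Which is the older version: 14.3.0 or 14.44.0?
14.3.0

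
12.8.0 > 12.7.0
True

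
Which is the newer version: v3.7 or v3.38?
v3.38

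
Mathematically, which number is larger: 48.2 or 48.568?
48.568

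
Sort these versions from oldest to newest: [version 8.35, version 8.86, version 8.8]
[version 8.8, version 8.35, version 8.86]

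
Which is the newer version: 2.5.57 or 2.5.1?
2.5.57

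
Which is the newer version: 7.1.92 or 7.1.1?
7.1.92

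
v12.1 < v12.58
True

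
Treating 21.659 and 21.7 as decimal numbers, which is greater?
21.7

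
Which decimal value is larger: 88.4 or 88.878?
88.878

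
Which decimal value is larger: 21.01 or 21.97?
21.97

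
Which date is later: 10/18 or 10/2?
10/18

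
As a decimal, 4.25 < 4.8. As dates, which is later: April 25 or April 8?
April 25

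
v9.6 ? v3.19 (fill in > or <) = >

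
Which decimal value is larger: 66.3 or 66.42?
66.42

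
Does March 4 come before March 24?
Yes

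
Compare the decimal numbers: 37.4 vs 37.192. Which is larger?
37.4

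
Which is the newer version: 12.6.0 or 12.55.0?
12.55.0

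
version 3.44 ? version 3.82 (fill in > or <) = <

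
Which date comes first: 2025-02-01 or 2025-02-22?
2025-02-01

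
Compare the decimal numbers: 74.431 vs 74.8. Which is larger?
74.8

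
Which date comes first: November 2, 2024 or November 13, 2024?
November 2, 2024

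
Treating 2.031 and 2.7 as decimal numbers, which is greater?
2.7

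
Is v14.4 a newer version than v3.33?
Yes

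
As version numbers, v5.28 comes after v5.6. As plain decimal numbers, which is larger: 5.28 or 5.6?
5.6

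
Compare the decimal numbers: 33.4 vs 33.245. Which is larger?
33.4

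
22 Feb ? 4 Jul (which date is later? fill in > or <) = <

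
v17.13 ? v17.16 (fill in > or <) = <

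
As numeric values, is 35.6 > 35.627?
False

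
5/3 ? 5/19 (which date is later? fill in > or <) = <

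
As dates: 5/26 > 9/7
False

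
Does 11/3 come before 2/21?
No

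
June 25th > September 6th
False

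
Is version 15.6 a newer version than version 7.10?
Yes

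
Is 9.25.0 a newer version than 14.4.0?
No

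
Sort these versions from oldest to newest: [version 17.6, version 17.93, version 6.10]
[version 6.10, version 17.6, version 17.93]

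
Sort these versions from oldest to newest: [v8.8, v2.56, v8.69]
[v2.56, v8.8, v8.69]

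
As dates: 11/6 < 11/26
True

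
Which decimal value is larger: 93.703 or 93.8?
93.8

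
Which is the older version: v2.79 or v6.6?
v2.79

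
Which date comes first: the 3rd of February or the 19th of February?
the 3rd of February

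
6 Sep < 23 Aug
False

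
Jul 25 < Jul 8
False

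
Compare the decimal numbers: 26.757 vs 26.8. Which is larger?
26.8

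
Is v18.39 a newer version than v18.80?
No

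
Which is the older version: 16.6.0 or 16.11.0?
16.6.0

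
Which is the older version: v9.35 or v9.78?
v9.35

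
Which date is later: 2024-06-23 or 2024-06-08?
2024-06-23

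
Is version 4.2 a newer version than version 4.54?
No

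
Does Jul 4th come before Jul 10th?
Yes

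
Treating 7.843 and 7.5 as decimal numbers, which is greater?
7.843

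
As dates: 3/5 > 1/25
True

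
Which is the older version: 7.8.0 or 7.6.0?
7.6.0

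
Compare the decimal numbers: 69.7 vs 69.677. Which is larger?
69.7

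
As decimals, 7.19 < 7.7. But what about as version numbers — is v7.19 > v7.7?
True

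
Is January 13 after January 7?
Yes. Day 13 comes after day 7 in January — this is a date comparison, not a decimal one (the decimal 1.13 would be smaller than 1.7).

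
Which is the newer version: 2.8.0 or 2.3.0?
2.8.0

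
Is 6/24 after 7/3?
No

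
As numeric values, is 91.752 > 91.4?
True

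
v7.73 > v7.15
True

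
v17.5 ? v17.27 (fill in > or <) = <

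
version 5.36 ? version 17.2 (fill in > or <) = <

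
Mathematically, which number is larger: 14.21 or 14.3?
14.3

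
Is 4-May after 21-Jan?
Yes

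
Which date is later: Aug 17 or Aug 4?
Aug 17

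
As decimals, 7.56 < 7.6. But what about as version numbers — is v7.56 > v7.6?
True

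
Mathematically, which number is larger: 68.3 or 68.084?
68.3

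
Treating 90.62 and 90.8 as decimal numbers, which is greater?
90.8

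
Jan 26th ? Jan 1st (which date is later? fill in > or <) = >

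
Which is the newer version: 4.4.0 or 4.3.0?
4.4.0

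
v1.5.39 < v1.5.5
False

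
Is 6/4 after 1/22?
Yes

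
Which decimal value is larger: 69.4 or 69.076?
69.4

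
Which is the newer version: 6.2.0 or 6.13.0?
6.13.0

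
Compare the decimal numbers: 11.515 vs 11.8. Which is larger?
11.8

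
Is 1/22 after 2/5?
No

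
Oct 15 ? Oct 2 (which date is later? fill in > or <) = >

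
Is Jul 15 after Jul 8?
Yes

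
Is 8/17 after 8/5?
Yes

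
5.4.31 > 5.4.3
True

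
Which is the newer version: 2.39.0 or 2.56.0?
2.56.0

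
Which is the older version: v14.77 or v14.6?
v14.6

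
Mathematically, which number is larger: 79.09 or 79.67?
79.67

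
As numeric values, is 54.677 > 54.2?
True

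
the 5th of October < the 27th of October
True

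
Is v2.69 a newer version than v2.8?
Yes. Version numbers are compared segment by segment as integers, not as decimals: minor version 69 > 8, so v2.69 > v2.8 (even though the decimal 2.69 < 2.8).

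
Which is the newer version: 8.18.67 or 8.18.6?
8.18.67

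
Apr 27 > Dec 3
False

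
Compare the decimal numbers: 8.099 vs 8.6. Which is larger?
8.6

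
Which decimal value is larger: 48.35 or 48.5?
48.5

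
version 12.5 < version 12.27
True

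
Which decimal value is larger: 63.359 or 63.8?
63.8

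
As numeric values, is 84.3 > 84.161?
True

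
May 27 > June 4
False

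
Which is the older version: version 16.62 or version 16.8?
version 16.8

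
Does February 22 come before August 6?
Yes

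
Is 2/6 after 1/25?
Yes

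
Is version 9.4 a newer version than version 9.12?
No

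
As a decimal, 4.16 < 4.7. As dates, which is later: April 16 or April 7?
April 16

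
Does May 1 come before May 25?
Yes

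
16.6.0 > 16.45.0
False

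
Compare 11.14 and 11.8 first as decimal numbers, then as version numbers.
As decimals: 11.14 < 11.8. As versions: v11.14 > v11.8 (minor version 14 > 8).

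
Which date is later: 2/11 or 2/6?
2/11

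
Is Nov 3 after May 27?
Yes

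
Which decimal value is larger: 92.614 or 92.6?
92.614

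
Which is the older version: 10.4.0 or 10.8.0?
10.4.0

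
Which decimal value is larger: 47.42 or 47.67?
47.67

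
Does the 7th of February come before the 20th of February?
Yes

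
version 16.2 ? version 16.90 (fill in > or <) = <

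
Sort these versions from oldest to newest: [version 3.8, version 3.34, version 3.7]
[version 3.7, version 3.8, version 3.34]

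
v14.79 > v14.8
True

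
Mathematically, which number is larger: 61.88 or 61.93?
61.93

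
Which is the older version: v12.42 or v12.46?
v12.42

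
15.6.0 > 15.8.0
False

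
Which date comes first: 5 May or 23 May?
5 May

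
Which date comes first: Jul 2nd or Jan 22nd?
Jan 22nd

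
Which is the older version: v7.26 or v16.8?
v7.26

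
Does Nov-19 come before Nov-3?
No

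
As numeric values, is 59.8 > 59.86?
False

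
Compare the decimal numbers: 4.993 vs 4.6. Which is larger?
4.993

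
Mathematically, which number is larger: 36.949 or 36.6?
36.949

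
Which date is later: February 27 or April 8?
April 8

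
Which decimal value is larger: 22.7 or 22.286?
22.7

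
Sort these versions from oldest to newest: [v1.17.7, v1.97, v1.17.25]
[v1.17.7, v1.17.25, v1.97]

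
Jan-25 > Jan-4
True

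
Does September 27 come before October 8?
Yes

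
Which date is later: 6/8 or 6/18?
6/18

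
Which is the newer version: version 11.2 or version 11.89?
version 11.89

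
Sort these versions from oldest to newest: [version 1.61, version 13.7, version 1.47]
[version 1.47, version 1.61, version 13.7]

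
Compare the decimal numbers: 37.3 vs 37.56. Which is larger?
37.56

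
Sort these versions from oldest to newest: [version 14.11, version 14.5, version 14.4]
[version 14.4, version 14.5, version 14.11]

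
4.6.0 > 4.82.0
False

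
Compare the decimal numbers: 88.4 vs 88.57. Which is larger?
88.57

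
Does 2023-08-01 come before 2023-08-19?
Yes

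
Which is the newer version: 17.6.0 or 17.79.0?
17.79.0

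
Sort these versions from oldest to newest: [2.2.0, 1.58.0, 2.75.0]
[1.58.0, 2.2.0, 2.75.0]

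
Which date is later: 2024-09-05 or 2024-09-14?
2024-09-14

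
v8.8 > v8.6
True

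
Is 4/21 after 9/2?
No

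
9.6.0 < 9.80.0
True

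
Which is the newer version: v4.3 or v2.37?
v4.3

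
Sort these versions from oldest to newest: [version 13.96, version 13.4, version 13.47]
[version 13.4, version 13.47, version 13.96]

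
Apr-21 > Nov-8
False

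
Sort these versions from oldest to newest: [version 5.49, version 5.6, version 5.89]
[version 5.6, version 5.49, version 5.89]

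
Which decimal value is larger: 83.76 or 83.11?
83.76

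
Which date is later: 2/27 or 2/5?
2/27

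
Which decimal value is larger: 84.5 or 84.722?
84.722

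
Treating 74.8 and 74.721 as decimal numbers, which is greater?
74.8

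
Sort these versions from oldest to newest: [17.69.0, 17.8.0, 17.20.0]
[17.8.0, 17.20.0, 17.69.0]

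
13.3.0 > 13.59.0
False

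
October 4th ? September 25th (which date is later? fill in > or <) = >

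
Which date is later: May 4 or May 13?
May 13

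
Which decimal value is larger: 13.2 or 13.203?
13.203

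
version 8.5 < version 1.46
False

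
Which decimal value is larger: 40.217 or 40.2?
40.217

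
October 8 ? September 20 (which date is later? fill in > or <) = >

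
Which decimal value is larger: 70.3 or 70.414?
70.414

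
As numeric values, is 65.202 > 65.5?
False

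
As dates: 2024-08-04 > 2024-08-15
False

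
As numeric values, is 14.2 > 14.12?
True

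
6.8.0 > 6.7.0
True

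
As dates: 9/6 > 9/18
False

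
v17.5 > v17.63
False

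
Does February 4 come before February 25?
Yes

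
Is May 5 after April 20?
Yes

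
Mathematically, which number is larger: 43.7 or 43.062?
43.7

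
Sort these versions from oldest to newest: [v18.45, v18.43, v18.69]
[v18.43, v18.45, v18.69]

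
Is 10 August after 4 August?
Yes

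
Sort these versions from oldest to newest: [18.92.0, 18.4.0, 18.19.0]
[18.4.0, 18.19.0, 18.92.0]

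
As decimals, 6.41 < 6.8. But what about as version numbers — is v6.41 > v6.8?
True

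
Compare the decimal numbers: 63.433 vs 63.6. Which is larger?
63.6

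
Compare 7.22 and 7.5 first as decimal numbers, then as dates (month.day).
As decimals: 7.22 < 7.5. As dates: 7/22 is later than 7/5 (day 22 > day 5).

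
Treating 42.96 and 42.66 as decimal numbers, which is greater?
42.96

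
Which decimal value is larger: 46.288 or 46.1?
46.288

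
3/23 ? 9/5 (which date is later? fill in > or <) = <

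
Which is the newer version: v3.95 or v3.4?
v3.95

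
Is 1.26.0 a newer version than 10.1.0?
No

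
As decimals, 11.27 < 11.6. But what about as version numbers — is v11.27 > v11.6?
True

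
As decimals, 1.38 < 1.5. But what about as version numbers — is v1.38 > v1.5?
True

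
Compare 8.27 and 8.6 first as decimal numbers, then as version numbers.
As decimals: 8.27 < 8.6. As versions: v8.27 > v8.6 (minor version 27 > 6).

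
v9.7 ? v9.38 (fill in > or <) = <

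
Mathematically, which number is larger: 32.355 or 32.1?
32.355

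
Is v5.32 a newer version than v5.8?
Yes. Version numbers are compared segment by segment as integers, not as decimals: minor version 32 > 8, so v5.32 > v5.8 (even though the decimal 5.32 < 5.8).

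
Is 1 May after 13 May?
No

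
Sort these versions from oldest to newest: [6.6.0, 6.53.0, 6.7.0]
[6.6.0, 6.7.0, 6.53.0]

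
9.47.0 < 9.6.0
False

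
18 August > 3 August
True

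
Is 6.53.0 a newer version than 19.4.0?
No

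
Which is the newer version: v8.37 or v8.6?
v8.37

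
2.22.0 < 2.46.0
True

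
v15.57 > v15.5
True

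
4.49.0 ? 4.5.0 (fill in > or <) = >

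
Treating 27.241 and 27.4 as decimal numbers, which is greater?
27.4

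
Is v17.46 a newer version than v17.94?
No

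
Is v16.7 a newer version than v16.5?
Yes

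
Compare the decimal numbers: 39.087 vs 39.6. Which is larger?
39.6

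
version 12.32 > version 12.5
True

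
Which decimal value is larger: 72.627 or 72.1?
72.627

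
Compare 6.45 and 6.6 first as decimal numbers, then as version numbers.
As decimals: 6.45 < 6.6. As versions: v6.45 > v6.6 (minor version 45 > 6).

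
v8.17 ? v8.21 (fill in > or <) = <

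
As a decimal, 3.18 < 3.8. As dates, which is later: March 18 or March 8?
March 18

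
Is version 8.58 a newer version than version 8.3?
Yes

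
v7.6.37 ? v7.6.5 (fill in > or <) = >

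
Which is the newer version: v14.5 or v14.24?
v14.24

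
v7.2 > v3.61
True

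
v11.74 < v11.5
False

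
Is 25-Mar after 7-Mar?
Yes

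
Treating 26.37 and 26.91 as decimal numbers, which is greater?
26.91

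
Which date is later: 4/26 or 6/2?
6/2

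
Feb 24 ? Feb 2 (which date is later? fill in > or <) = >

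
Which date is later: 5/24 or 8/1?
8/1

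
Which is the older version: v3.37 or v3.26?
v3.26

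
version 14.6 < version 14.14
True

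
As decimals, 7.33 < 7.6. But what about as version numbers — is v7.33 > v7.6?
True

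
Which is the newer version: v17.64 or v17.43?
v17.64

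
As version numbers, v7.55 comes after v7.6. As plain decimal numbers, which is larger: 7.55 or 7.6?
7.6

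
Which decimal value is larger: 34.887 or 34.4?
34.887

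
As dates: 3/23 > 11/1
False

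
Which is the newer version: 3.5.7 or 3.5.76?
3.5.76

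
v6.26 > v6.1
True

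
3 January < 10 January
True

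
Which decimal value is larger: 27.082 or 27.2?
27.2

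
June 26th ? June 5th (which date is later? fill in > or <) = >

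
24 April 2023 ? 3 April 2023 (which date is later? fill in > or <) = >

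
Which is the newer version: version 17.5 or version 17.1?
version 17.5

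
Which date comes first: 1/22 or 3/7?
1/22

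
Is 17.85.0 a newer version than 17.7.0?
Yes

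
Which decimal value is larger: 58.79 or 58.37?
58.79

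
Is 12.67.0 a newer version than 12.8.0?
Yes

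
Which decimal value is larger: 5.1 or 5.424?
5.424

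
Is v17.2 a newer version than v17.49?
No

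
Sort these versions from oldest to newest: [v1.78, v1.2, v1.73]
[v1.2, v1.73, v1.78]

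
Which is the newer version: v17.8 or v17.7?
v17.8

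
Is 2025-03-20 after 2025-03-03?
Yes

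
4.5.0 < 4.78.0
True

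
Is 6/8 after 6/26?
No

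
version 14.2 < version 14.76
True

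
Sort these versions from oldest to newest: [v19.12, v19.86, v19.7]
[v19.7, v19.12, v19.86]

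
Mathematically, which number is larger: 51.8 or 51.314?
51.8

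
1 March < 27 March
True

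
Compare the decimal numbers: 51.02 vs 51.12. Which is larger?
51.12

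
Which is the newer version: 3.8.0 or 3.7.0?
3.8.0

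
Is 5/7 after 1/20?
Yes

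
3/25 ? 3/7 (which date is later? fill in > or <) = >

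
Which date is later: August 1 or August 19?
August 19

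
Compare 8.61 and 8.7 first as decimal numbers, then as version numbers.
As decimals: 8.61 < 8.7. As versions: v8.61 > v8.7 (minor version 61 > 7).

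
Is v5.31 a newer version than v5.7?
Yes. Version numbers are compared segment by segment as integers, not as decimals: minor version 31 > 7, so v5.31 > v5.7 (even though the decimal 5.31 < 5.7).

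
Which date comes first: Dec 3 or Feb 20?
Feb 20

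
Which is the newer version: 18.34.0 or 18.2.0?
18.34.0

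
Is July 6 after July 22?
No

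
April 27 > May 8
False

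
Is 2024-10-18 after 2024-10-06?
Yes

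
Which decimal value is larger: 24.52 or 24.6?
24.6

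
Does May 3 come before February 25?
No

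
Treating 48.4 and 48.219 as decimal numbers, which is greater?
48.4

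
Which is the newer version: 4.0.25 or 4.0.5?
4.0.25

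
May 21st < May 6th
False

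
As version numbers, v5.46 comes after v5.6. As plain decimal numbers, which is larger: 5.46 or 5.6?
5.6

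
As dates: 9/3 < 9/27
True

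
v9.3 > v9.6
False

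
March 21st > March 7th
True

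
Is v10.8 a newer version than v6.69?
Yes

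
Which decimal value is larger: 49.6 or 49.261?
49.6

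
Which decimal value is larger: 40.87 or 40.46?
40.87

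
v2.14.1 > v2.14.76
False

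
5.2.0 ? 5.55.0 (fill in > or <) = <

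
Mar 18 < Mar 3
False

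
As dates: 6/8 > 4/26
True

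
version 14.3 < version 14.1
False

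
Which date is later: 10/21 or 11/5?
11/5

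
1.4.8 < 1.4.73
True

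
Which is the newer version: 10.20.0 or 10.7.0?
10.20.0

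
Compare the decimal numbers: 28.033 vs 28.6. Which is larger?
28.6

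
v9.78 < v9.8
False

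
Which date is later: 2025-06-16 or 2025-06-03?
2025-06-16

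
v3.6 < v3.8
True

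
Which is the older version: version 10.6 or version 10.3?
version 10.3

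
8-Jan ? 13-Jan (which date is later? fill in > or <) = <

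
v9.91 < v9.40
False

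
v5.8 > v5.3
True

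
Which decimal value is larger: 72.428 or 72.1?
72.428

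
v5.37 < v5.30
False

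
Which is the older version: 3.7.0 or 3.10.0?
3.7.0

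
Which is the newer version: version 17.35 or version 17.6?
version 17.35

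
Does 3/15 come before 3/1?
No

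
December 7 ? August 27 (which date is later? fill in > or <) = >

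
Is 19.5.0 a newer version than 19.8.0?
No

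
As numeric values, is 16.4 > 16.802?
False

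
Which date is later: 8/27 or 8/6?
8/27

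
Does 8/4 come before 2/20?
No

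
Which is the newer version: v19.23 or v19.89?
v19.89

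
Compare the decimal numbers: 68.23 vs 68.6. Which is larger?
68.6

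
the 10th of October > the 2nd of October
True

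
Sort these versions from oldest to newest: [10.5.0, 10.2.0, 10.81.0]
[10.2.0, 10.5.0, 10.81.0]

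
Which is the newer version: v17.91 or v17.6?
v17.91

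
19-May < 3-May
False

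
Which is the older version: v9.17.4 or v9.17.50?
v9.17.4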